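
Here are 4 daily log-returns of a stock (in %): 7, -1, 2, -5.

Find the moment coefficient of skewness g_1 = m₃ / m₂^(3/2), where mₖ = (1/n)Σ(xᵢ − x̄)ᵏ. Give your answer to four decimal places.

0.1506

x̄ = (7 - 1 + 2 - 5) / 4 = 0.7500
deviations (xᵢ − x̄): 6.2500, -1.7500, 1.2500, -5.7500
Σ(xᵢ − x̄)² = 76.7500 ⇒ m₂ = 76.7500/4 = 19.18750
Σ(xᵢ − x̄)³ = 50.6250 ⇒ m₃ = 50.6250/4 = 12.65625
m₂^(3/2) = 19.18750^(1.5) = 84.04804
g_1 = m₃ / m₂^(3/2) = 12.65625 / 84.04804 ≈ 0.1506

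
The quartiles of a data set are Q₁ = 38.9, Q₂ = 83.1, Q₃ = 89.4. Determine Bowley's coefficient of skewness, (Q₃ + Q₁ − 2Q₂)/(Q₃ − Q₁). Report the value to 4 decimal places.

-0.7505

numerator: Q₃ + Q₁ − 2Q₂ = 89.4 + 38.9 − 2×83.1 = -37.9000
denominator: Q₃ − Q₁ = 89.4 − 38.9 = 50.5000
Bowley skewness = -37.9000 / 50.5000 ≈ -0.7505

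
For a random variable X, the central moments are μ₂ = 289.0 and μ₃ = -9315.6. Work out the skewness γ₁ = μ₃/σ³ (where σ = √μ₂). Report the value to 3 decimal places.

-1.896

σ = √μ₂ = √289.0 = 17.00000
σ³ = μ₂^(3/2) = 4913.00000
γ₁ = μ₃/σ³ = -9315.6 / 4913.00000 ≈ -1.896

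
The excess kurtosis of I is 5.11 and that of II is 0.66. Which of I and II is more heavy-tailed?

Higher excess kurtosis ⇒ heavier tails relative to the normal distribution.
5.11 vs 0.66: the larger is 5.11, so I has heavier tails.

I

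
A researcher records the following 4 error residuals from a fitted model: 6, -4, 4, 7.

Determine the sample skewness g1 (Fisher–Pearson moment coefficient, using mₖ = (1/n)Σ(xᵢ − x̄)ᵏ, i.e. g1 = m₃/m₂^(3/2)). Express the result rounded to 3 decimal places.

x̄ = (6 - 4 + 4 + 7) / 4 = 3.2500
deviations (xᵢ − x̄): 2.7500, -7.2500, 0.7500, 3.7500
Σ(xᵢ − x̄)² = 74.7500 ⇒ m₂ = 74.7500/4 = 18.68750
Σ(xᵢ − x̄)³ = -307.1250 ⇒ m₃ = -307.1250/4 = -76.78125
m₂^(3/2) = 18.68750^(1.5) = 80.78427
g1 = m₃ / m₂^(3/2) = -76.78125 / 80.78427 ≈ -0.950

-0.950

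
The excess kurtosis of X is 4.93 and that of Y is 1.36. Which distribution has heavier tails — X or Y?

Higher excess kurtosis ⇒ heavier tails relative to the normal distribution.
4.93 vs 1.36: the larger is 4.93, so X has heavier tails.

X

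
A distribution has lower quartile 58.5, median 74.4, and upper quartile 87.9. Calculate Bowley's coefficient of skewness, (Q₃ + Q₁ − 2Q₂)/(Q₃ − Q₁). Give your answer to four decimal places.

numerator: Q₃ + Q₁ − 2Q₂ = 87.9 + 58.5 − 2×74.4 = -2.4000
denominator: Q₃ − Q₁ = 87.9 − 58.5 = 29.4000
Bowley skewness = -2.4000 / 29.4000 ≈ -0.0816

-0.0816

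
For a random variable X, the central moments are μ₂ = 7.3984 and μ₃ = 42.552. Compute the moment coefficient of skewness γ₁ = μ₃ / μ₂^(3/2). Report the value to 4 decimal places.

σ = √μ₂ = √7.3984 = 2.72000
σ³ = μ₂^(3/2) = 20.12365
γ₁ = μ₃/σ³ = 42.552 / 20.12365 ≈ 2.1145

2.1145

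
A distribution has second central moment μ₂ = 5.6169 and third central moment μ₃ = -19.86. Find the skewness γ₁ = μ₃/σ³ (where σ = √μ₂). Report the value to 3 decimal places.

σ = √μ₂ = √5.6169 = 2.37000
σ³ = μ₂^(3/2) = 13.31205
γ₁ = μ₃/σ³ = -19.86 / 13.31205 ≈ -1.492

-1.492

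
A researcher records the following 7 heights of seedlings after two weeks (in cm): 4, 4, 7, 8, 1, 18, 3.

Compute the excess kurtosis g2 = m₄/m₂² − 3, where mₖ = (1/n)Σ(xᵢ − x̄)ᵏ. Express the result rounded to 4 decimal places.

x̄ = 6.4286
Σ(xᵢ − x̄)² = 189.7143 ⇒ m₂ = 27.10204
Σ(xᵢ − x̄)⁴ = 19011.0671 ⇒ m₄ = 2715.86672
m₂² = 734.52062
g2 = m₄/m₂² − 3 = 3.69747 − 3 ≈ 0.6975

0.6975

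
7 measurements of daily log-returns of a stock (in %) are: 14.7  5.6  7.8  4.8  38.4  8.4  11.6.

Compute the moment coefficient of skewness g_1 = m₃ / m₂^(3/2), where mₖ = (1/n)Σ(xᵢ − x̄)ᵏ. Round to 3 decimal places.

1.700

x̄ = (14.7 + 5.6 + 7.8 + 4.8 + 38.4 + 8.4 + 11.6) / 7 = 13.0429
deviations (xᵢ − x̄): 1.6571, -7.4429, -5.2429, -8.2429, 25.3571, -4.6429, -1.4429
Σ(xᵢ − x̄)² = 820.1971 ⇒ m₂ = 820.1971/7 = 117.17102
Σ(xᵢ − x̄)³ = 15089.2425 ⇒ m₃ = 15089.2425/7 = 2155.60608
m₂^(3/2) = 117.17102^(1.5) = 1268.32431
g_1 = m₃ / m₂^(3/2) = 2155.60608 / 1268.32431 ≈ 1.700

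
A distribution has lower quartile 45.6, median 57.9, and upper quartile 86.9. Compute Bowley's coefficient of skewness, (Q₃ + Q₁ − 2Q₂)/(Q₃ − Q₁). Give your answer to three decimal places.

numerator: Q₃ + Q₁ − 2Q₂ = 86.9 + 45.6 − 2×57.9 = 16.7000
denominator: Q₃ − Q₁ = 86.9 − 45.6 = 41.3000
Bowley skewness = 16.7000 / 41.3000 ≈ 0.404

0.404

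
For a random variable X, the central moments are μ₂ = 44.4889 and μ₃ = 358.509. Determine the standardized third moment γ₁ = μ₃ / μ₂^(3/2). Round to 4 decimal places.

σ = √μ₂ = √44.4889 = 6.67000
σ³ = μ₂^(3/2) = 296.74096
γ₁ = μ₃/σ³ = 358.509 / 296.74096 ≈ 1.2082

1.2082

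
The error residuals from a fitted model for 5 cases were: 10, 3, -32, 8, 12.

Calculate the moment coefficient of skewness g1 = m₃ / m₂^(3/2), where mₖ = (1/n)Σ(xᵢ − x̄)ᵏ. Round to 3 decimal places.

-1.380

x̄ = (10 + 3 - 32 + 8 + 12) / 5 = 0.2000
deviations (xᵢ − x̄): 9.8000, 2.8000, -32.2000, 7.8000, 11.8000
Σ(xᵢ − x̄)² = 1340.8000 ⇒ m₂ = 1340.8000/5 = 268.16000
Σ(xᵢ − x̄)³ = -30305.5200 ⇒ m₃ = -30305.5200/5 = -6061.10400
m₂^(3/2) = 268.16000^(1.5) = 4391.27864
g1 = m₃ / m₂^(3/2) = -6061.10400 / 4391.27864 ≈ -1.380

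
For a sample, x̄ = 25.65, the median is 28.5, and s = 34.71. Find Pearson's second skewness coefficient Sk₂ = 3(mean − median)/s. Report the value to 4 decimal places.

-0.2463

Sk₂ = 3(25.65 − 28.5) / 34.71 = 3 × -2.8500 / 34.71
    = -8.5500 / 34.71 ≈ -0.2463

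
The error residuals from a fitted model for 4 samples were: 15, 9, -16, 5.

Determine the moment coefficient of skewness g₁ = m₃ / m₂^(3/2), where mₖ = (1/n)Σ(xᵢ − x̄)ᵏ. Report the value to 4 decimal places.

x̄ = (15 + 9 - 16 + 5) / 4 = 3.2500
deviations (xᵢ − x̄): 11.7500, 5.7500, -19.2500, 1.7500
Σ(xᵢ − x̄)² = 544.7500 ⇒ m₂ = 544.7500/4 = 136.18750
Σ(xᵢ − x̄)³ = -5315.6250 ⇒ m₃ = -5315.6250/4 = -1328.90625
m₂^(3/2) = 136.18750^(1.5) = 1589.29996
g₁ = m₃ / m₂^(3/2) = -1328.90625 / 1589.29996 ≈ -0.8362

-0.8362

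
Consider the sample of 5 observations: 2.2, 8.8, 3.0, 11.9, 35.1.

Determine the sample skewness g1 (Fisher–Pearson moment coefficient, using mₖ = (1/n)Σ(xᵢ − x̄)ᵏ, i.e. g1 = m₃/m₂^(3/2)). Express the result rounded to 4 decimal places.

1.1778

x̄ = (2.2 + 8.8 + 3.0 + 11.9 + 35.1) / 5 = 12.2000
deviations (xᵢ − x̄): -10.0000, -3.4000, -9.2000, -0.3000, 22.9000
Σ(xᵢ − x̄)² = 720.7000 ⇒ m₂ = 720.7000/5 = 144.14000
Σ(xᵢ − x̄)³ = 10190.9700 ⇒ m₃ = 10190.9700/5 = 2038.19400
m₂^(3/2) = 144.14000^(1.5) = 1730.52061
g1 = m₃ / m₂^(3/2) = 2038.19400 / 1730.52061 ≈ 1.1778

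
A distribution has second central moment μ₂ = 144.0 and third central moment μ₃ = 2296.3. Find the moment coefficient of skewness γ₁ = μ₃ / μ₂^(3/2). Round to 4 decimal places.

1.3289

σ = √μ₂ = √144.0 = 12.00000
σ³ = μ₂^(3/2) = 1728.00000
γ₁ = μ₃/σ³ = 2296.3 / 1728.00000 ≈ 1.3289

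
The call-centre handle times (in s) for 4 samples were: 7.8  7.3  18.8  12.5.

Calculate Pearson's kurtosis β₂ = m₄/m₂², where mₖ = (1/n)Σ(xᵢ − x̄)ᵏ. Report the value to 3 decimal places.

1.769

x̄ = 11.6000
Σ(xᵢ − x̄)² = 85.5800 ⇒ m₂ = 21.39500
Σ(xᵢ − x̄)⁴ = 3238.4354 ⇒ m₄ = 809.60885
m₂² = 457.74603
β₂ = m₄/m₂² = 809.60885 / 457.74603 ≈ 1.769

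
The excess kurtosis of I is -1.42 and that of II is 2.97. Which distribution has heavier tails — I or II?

Higher excess kurtosis ⇒ heavier tails relative to the normal distribution.
-1.42 vs 2.97: the larger is 2.97, so II has heavier tails. (II is leptokurtic — heavier-than-normal tails; the other is platykurtic.)

II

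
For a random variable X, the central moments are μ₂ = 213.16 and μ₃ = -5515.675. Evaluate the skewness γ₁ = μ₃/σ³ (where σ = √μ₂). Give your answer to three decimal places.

-1.772

σ = √μ₂ = √213.16 = 14.60000
σ³ = μ₂^(3/2) = 3112.13600
γ₁ = μ₃/σ³ = -5515.675 / 3112.13600 ≈ -1.772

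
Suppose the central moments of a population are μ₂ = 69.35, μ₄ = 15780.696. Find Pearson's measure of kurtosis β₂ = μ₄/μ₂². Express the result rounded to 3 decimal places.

μ₂² = 69.35² = 4809.42250
μ₄/μ₂² = 15780.696 / 4809.42250 = 3.28120
β₂ ≈ 3.281

3.281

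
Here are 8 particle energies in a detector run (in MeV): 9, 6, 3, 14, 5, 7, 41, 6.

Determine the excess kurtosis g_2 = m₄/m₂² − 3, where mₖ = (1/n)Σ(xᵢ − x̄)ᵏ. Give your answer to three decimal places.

2.364

x̄ = 11.3750
Σ(xᵢ − x̄)² = 1077.8750 ⇒ m₂ = 134.73438
Σ(xᵢ − x̄)⁴ = 778939.4316 ⇒ m₄ = 97367.42896
m₂² = 18153.35181
g_2 = m₄/m₂² − 3 = 5.36361 − 3 ≈ 2.364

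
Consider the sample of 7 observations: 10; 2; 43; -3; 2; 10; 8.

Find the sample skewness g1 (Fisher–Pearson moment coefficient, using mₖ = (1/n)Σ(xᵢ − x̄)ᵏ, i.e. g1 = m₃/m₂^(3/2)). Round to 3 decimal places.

x̄ = (10 + 2 + 43 - 3 + 2 + 10 + 8) / 7 = 10.2857
deviations (xᵢ − x̄): -0.2857, -8.2857, 32.7143, -13.2857, -8.2857, -0.2857, -2.2857
Σ(xᵢ − x̄)² = 1389.4286 ⇒ m₂ = 1389.4286/7 = 198.48980
Σ(xᵢ − x̄)³ = 31516.8980 ⇒ m₃ = 31516.8980/7 = 4502.41399
m₂^(3/2) = 198.48980^(1.5) = 2796.45141
g1 = m₃ / m₂^(3/2) = 4502.41399 / 2796.45141 ≈ 1.610

1.610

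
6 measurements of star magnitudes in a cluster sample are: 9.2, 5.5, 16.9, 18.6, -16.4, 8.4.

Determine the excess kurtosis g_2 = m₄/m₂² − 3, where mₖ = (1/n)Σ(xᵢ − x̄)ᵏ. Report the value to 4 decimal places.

0.1690

x̄ = 7.0333
Σ(xᵢ − x̄)² = 789.1733 ⇒ m₂ = 131.52889
Σ(xᵢ − x̄)⁴ = 328941.4571 ⇒ m₄ = 54823.57619
m₂² = 17299.84861
g_2 = m₄/m₂² − 3 = 3.16902 − 3 ≈ 0.1690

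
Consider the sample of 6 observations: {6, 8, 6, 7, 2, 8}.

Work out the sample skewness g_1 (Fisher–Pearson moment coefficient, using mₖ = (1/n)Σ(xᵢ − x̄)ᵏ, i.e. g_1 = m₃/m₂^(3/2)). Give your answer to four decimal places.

x̄ = (6 + 8 + 6 + 7 + 2 + 8) / 6 = 6.1667
deviations (xᵢ − x̄): -0.1667, 1.8333, -0.1667, 0.8333, -4.1667, 1.8333
Σ(xᵢ − x̄)² = 24.8333 ⇒ m₂ = 24.8333/6 = 4.13889
Σ(xᵢ − x̄)³ = -59.4444 ⇒ m₃ = -59.4444/6 = -9.90741
m₂^(3/2) = 4.13889^(1.5) = 8.42026
g_1 = m₃ / m₂^(3/2) = -9.90741 / 8.42026 ≈ -1.1766

-1.1766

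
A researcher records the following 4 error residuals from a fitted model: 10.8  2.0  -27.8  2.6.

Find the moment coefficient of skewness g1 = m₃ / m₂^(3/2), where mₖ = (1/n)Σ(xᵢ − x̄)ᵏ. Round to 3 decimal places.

x̄ = (10.8 + 2.0 - 27.8 + 2.6) / 4 = -3.1000
deviations (xᵢ − x̄): 13.9000, 5.1000, -24.7000, 5.7000
Σ(xᵢ − x̄)² = 861.8000 ⇒ m₂ = 861.8000/4 = 215.45000
Σ(xᵢ − x̄)³ = -12065.7600 ⇒ m₃ = -12065.7600/4 = -3016.44000
m₂^(3/2) = 215.45000^(1.5) = 3162.42145
g1 = m₃ / m₂^(3/2) = -3016.44000 / 3162.42145 ≈ -0.954

-0.954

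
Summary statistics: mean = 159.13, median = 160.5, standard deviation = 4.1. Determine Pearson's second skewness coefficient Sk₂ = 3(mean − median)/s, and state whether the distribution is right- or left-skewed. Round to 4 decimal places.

Sk₂ = 3(159.13 − 160.5) / 4.1 = 3 × -1.3700 / 4.1
    = -4.1100 / 4.1 ≈ -1.0024
Sk₂ < 0 ⇒ mean < median ⇒ left-skewed (negative skew).

-1.0024, left-skewed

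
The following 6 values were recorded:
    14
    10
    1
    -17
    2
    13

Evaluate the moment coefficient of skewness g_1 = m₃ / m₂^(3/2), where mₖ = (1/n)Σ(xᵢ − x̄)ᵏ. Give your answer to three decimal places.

-0.989

x̄ = (14 + 10 + 1 - 17 + 2 + 13) / 6 = 3.8333
deviations (xᵢ − x̄): 10.1667, 6.1667, -2.8333, -20.8333, -1.8333, 9.1667
Σ(xᵢ − x̄)² = 670.8333 ⇒ m₂ = 670.8333/6 = 111.80556
Σ(xᵢ − x̄)³ = -7015.5556 ⇒ m₃ = -7015.5556/6 = -1169.25926
m₂^(3/2) = 111.80556^(1.5) = 1182.21122
g_1 = m₃ / m₂^(3/2) = -1169.25926 / 1182.21122 ≈ -0.989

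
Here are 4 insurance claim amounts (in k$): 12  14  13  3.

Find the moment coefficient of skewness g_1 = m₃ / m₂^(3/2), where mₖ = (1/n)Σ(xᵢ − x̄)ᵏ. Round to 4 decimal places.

-1.0656

x̄ = (12 + 14 + 13 + 3) / 4 = 10.5000
deviations (xᵢ − x̄): 1.5000, 3.5000, 2.5000, -7.5000
Σ(xᵢ − x̄)² = 77.0000 ⇒ m₂ = 77.0000/4 = 19.25000
Σ(xᵢ − x̄)³ = -360.0000 ⇒ m₃ = -360.0000/4 = -90.00000
m₂^(3/2) = 19.25000^(1.5) = 84.45903
g_1 = m₃ / m₂^(3/2) = -90.00000 / 84.45903 ≈ -1.0656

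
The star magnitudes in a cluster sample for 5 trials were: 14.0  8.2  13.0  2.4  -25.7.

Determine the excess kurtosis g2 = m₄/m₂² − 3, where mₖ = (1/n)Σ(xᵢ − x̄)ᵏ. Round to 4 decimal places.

x̄ = 2.3800
Σ(xᵢ − x̄)² = 1070.1680 ⇒ m₂ = 214.03360
Σ(xᵢ − x̄)⁴ = 653810.0519 ⇒ m₄ = 130762.01039
m₂² = 45810.38193
g2 = m₄/m₂² − 3 = 2.85442 − 3 ≈ -0.1456

-0.1456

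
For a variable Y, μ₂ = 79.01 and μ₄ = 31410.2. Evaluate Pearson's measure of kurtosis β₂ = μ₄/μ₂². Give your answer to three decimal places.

5.032

μ₂² = 79.01² = 6242.58010
μ₄/μ₂² = 31410.2 / 6242.58010 = 5.03161
β₂ ≈ 5.032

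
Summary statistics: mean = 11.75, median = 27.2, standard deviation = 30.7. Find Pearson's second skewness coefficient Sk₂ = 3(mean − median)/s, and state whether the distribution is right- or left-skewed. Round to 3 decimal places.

-1.510, left-skewed

Sk₂ = 3(11.75 − 27.2) / 30.7 = 3 × -15.4500 / 30.7
    = -46.3500 / 30.7 ≈ -1.510
Sk₂ < 0 ⇒ mean < median ⇒ left-skewed (negative skew).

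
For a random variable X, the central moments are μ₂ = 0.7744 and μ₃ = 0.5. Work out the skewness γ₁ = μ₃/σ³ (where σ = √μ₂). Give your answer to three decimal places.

0.734

σ = √μ₂ = √0.7744 = 0.88000
σ³ = μ₂^(3/2) = 0.68147
γ₁ = μ₃/σ³ = 0.5 / 0.68147 ≈ 0.734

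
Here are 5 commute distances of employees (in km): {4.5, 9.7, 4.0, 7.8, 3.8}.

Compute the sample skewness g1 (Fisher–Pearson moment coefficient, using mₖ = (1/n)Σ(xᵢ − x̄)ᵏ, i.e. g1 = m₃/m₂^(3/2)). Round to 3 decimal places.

0.570

x̄ = (4.5 + 9.7 + 4.0 + 7.8 + 3.8) / 5 = 5.9600
deviations (xᵢ − x̄): -1.4600, 3.7400, -1.9600, 1.8400, -2.1600
Σ(xᵢ − x̄)² = 28.0120 ⇒ m₂ = 28.0120/5 = 5.60240
Σ(xᵢ − x̄)³ = 37.8238 ⇒ m₃ = 37.8238/5 = 7.56475
m₂^(3/2) = 5.60240^(1.5) = 13.26054
g1 = m₃ / m₂^(3/2) = 7.56475 / 13.26054 ≈ 0.570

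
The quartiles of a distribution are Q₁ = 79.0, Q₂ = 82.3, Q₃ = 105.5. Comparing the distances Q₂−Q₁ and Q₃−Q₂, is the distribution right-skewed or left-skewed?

right-skewed

Q₂ − Q₁ = 3.3;  Q₃ − Q₂ = 23.2
Q₃ − Q₂ > Q₂ − Q₁ ⇒ the upper half is more spread out ⇒ right-skewed.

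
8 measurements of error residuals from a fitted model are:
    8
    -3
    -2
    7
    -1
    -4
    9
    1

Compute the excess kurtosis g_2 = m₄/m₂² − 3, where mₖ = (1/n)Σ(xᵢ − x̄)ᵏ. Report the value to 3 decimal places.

-1.612

x̄ = 1.8750
Σ(xᵢ − x̄)² = 196.8750 ⇒ m₂ = 24.60938
Σ(xᵢ − x̄)⁴ = 6724.9629 ⇒ m₄ = 840.62036
m₂² = 605.62134
g_2 = m₄/m₂² − 3 = 1.38803 − 3 ≈ -1.612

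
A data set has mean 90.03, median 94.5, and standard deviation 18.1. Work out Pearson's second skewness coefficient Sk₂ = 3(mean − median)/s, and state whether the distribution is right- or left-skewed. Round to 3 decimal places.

-0.741, left-skewed

Sk₂ = 3(90.03 − 94.5) / 18.1 = 3 × -4.4700 / 18.1
    = -13.4100 / 18.1 ≈ -0.741
Sk₂ < 0 ⇒ mean < median ⇒ left-skewed (negative skew).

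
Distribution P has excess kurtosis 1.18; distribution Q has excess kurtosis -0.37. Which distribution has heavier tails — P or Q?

P

Higher excess kurtosis ⇒ heavier tails relative to the normal distribution.
1.18 vs -0.37: the larger is 1.18, so P has heavier tails. (P is leptokurtic — heavier-than-normal tails; the other is platykurtic.)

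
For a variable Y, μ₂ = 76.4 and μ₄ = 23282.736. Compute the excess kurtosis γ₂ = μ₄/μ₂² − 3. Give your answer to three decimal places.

μ₂² = 76.4² = 5836.96000
μ₄/μ₂² = 23282.736 / 5836.96000 = 3.98885
γ₂ = 3.98885 − 3 ≈ 0.989

0.989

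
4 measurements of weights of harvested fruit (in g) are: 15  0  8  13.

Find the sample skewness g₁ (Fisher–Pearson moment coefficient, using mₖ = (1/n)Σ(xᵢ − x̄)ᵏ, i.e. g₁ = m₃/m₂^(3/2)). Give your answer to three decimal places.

x̄ = (15 + 0 + 8 + 13) / 4 = 9.0000
deviations (xᵢ − x̄): 6.0000, -9.0000, -1.0000, 4.0000
Σ(xᵢ − x̄)² = 134.0000 ⇒ m₂ = 134.0000/4 = 33.50000
Σ(xᵢ − x̄)³ = -450.0000 ⇒ m₃ = -450.0000/4 = -112.50000
m₂^(3/2) = 33.50000^(1.5) = 193.89527
g₁ = m₃ / m₂^(3/2) = -112.50000 / 193.89527 ≈ -0.580

-0.580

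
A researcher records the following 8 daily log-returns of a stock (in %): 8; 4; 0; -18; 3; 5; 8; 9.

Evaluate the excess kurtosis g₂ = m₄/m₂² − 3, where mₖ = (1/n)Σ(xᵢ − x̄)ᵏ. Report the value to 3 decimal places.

x̄ = 2.3750
Σ(xᵢ − x̄)² = 537.8750 ⇒ m₂ = 67.23438
Σ(xᵢ − x̄)⁴ = 176356.8066 ⇒ m₄ = 22044.60083
m₂² = 4520.46118
g₂ = m₄/m₂² − 3 = 4.87663 − 3 ≈ 1.877

1.877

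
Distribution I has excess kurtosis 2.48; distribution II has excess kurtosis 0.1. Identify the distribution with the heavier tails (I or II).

Higher excess kurtosis ⇒ heavier tails relative to the normal distribution.
2.48 vs 0.1: the larger is 2.48, so I has heavier tails.

I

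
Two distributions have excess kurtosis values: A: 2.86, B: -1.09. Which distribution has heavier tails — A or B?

A

Higher excess kurtosis ⇒ heavier tails relative to the normal distribution.
2.86 vs -1.09: the larger is 2.86, so A has heavier tails. (A is leptokurtic — heavier-than-normal tails; the other is platykurtic.)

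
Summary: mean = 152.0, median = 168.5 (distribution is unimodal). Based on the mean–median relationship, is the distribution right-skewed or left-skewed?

mean − median = 152.0 − 168.5 = -16.5
mean < median ⇒ the longer tail is on the left ⇒ left-skewed (negatively skewed).

left-skewed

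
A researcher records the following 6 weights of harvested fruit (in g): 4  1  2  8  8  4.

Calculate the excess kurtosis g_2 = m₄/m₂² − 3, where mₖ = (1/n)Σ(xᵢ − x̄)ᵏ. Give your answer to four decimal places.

-1.4483

x̄ = 4.5000
Σ(xᵢ − x̄)² = 43.5000 ⇒ m₂ = 7.25000
Σ(xᵢ − x̄)⁴ = 489.3750 ⇒ m₄ = 81.56250
m₂² = 52.56250
g_2 = m₄/m₂² − 3 = 1.55172 − 3 ≈ -1.4483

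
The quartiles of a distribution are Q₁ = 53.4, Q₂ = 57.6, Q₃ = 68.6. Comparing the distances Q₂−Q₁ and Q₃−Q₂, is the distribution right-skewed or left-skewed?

right-skewed

Q₂ − Q₁ = 4.2;  Q₃ − Q₂ = 11.0
Q₃ − Q₂ > Q₂ − Q₁ ⇒ the upper half is more spread out ⇒ right-skewed.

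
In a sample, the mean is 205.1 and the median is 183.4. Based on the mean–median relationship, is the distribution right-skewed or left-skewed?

right-skewed

mean − median = 205.1 − 183.4 = 21.7
mean > median ⇒ the longer tail is on the right ⇒ right-skewed (positively skewed).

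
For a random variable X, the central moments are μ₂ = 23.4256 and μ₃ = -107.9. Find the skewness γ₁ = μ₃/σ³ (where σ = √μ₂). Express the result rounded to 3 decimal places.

-0.952

σ = √μ₂ = √23.4256 = 4.84000
σ³ = μ₂^(3/2) = 113.37990
γ₁ = μ₃/σ³ = -107.9 / 113.37990 ≈ -0.952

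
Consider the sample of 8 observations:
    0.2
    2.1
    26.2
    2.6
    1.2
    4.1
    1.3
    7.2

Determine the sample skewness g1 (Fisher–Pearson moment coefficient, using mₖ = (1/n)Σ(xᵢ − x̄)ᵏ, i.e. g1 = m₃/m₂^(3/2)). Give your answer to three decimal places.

2.002

x̄ = (0.2 + 2.1 + 26.2 + 2.6 + 1.2 + 4.1 + 1.3 + 7.2) / 8 = 5.6125
deviations (xᵢ − x̄): -5.4125, -3.5125, 20.5875, -3.0125, -4.4125, -1.5125, -4.3125, 1.5875
Σ(xᵢ − x̄)² = 517.4287 ⇒ m₂ = 517.4287/8 = 64.67859
Σ(xᵢ − x̄)³ = 8331.1034 ⇒ m₃ = 8331.1034/8 = 1041.38793
m₂^(3/2) = 64.67859^(1.5) = 520.16467
g1 = m₃ / m₂^(3/2) = 1041.38793 / 520.16467 ≈ 2.002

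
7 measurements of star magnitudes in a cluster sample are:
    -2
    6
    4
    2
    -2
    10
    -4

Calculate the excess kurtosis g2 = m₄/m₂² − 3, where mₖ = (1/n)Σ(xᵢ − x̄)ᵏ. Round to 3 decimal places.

-1.129

x̄ = 2.0000
Σ(xᵢ − x̄)² = 152.0000 ⇒ m₂ = 21.71429
Σ(xᵢ − x̄)⁴ = 6176.0000 ⇒ m₄ = 882.28571
m₂² = 471.51020
g2 = m₄/m₂² − 3 = 1.87119 − 3 ≈ -1.129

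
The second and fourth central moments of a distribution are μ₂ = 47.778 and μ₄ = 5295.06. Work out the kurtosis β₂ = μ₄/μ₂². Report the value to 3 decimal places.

μ₂² = 47.778² = 2282.73728
μ₄/μ₂² = 5295.06 / 2282.73728 = 2.31961
β₂ ≈ 2.320

2.320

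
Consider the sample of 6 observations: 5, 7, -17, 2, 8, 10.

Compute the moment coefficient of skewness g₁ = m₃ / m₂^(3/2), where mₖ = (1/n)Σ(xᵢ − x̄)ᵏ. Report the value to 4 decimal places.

-1.5015

x̄ = (5 + 7 - 17 + 2 + 8 + 10) / 6 = 2.5000
deviations (xᵢ − x̄): 2.5000, 4.5000, -19.5000, -0.5000, 5.5000, 7.5000
Σ(xᵢ − x̄)² = 493.5000 ⇒ m₂ = 493.5000/6 = 82.25000
Σ(xᵢ − x̄)³ = -6720.0000 ⇒ m₃ = -6720.0000/6 = -1120.00000
m₂^(3/2) = 82.25000^(1.5) = 745.93994
g₁ = m₃ / m₂^(3/2) = -1120.00000 / 745.93994 ≈ -1.5015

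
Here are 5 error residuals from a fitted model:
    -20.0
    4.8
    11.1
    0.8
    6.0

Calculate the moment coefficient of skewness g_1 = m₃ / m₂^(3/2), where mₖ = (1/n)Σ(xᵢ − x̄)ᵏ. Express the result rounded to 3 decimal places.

x̄ = (-20.0 + 4.8 + 11.1 + 0.8 + 6.0) / 5 = 0.5400
deviations (xᵢ − x̄): -20.5400, 4.2600, 10.5600, 0.2600, 5.4600
Σ(xᵢ − x̄)² = 581.4320 ⇒ m₂ = 581.4320/5 = 116.28640
Σ(xᵢ − x̄)³ = -7247.9722 ⇒ m₃ = -7247.9722/5 = -1449.59443
m₂^(3/2) = 116.28640^(1.5) = 1253.98802
g_1 = m₃ / m₂^(3/2) = -1449.59443 / 1253.98802 ≈ -1.156

-1.156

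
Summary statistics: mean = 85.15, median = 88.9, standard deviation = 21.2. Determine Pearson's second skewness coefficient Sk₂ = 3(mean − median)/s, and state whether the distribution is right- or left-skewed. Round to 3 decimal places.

-0.531, left-skewed

Sk₂ = 3(85.15 − 88.9) / 21.2 = 3 × -3.7500 / 21.2
    = -11.2500 / 21.2 ≈ -0.531
Sk₂ < 0 ⇒ mean < median ⇒ left-skewed (negative skew).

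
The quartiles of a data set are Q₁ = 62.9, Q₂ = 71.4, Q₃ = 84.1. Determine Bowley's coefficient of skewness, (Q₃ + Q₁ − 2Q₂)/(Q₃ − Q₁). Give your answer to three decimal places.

numerator: Q₃ + Q₁ − 2Q₂ = 84.1 + 62.9 − 2×71.4 = 4.2000
denominator: Q₃ − Q₁ = 84.1 − 62.9 = 21.2000
Bowley skewness = 4.2000 / 21.2000 ≈ 0.198

0.198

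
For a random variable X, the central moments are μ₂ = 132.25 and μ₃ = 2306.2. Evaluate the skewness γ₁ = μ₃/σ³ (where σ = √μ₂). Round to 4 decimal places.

σ = √μ₂ = √132.25 = 11.50000
σ³ = μ₂^(3/2) = 1520.87500
γ₁ = μ₃/σ³ = 2306.2 / 1520.87500 ≈ 1.5164

1.5164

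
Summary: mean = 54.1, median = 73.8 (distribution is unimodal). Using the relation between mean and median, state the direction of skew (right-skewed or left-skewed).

mean − median = 54.1 − 73.8 = -19.7
mean < median ⇒ the longer tail is on the left ⇒ left-skewed (negatively skewed).

left-skewed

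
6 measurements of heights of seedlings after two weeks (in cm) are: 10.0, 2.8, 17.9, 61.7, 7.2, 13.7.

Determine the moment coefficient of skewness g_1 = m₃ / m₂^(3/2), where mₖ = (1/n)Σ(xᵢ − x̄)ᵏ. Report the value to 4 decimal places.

1.5607

x̄ = (10.0 + 2.8 + 17.9 + 61.7 + 7.2 + 13.7) / 6 = 18.8833
deviations (xᵢ − x̄): -8.8833, -16.0833, -0.9833, 42.8167, -11.6833, -5.1833
Σ(xᵢ − x̄)² = 2335.1883 ⇒ m₂ = 2335.1883/6 = 389.19806
Σ(xᵢ − x̄)³ = 71898.0404 ⇒ m₃ = 71898.0404/6 = 11983.00674
m₂^(3/2) = 389.19806^(1.5) = 7678.13940
g_1 = m₃ / m₂^(3/2) = 11983.00674 / 7678.13940 ≈ 1.5607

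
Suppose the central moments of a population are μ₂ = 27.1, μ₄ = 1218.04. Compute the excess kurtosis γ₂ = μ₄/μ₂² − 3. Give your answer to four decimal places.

-1.3415

μ₂² = 27.1² = 734.41000
μ₄/μ₂² = 1218.04 / 734.41000 = 1.65853
γ₂ = 1.65853 − 3 ≈ -1.3415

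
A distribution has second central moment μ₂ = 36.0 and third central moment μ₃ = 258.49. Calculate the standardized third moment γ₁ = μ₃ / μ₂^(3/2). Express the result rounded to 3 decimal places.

σ = √μ₂ = √36.0 = 6.00000
σ³ = μ₂^(3/2) = 216.00000
γ₁ = μ₃/σ³ = 258.49 / 216.00000 ≈ 1.197

1.197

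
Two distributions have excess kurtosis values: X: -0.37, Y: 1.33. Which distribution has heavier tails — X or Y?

Y

Higher excess kurtosis ⇒ heavier tails relative to the normal distribution.
-0.37 vs 1.33: the larger is 1.33, so Y has heavier tails. (Y is leptokurtic — heavier-than-normal tails; the other is platykurtic.)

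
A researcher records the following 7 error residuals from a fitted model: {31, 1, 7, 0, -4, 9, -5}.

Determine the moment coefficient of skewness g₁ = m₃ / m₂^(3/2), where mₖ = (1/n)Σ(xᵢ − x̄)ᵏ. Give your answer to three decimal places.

1.352

x̄ = (31 + 1 + 7 + 0 - 4 + 9 - 5) / 7 = 5.5714
deviations (xᵢ − x̄): 25.4286, -4.5714, 1.4286, -5.5714, -9.5714, 3.4286, -10.5714
Σ(xᵢ − x̄)² = 915.7143 ⇒ m₂ = 915.7143/7 = 130.81633
Σ(xᵢ − x̄)³ = 14158.8980 ⇒ m₃ = 14158.8980/7 = 2022.69971
m₂^(3/2) = 130.81633^(1.5) = 1496.21128
g₁ = m₃ / m₂^(3/2) = 2022.69971 / 1496.21128 ≈ 1.352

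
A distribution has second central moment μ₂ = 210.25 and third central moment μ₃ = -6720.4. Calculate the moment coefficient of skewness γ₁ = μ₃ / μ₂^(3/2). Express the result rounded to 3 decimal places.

σ = √μ₂ = √210.25 = 14.50000
σ³ = μ₂^(3/2) = 3048.62500
γ₁ = μ₃/σ³ = -6720.4 / 3048.62500 ≈ -2.204

-2.204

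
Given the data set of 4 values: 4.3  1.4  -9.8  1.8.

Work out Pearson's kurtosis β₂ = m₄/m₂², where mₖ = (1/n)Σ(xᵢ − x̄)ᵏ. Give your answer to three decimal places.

2.241

x̄ = -0.5750
Σ(xᵢ − x̄)² = 118.4075 ⇒ m₂ = 29.60188
Σ(xᵢ − x̄)⁴ = 7853.9528 ⇒ m₄ = 1963.48821
m₂² = 876.27100
β₂ = m₄/m₂² = 1963.48821 / 876.27100 ≈ 2.241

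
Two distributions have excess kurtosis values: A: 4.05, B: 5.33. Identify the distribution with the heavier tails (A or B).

B

Higher excess kurtosis ⇒ heavier tails relative to the normal distribution.
4.05 vs 5.33: the larger is 5.33, so B has heavier tails.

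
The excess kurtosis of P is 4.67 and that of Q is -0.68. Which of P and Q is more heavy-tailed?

Higher excess kurtosis ⇒ heavier tails relative to the normal distribution.
4.67 vs -0.68: the larger is 4.67, so P has heavier tails. (P is leptokurtic — heavier-than-normal tails; the other is platykurtic.)

P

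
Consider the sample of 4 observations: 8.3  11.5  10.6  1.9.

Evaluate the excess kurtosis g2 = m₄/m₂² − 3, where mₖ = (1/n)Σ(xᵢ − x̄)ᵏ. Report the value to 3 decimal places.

x̄ = 8.0750
Σ(xᵢ − x̄)² = 56.2875 ⇒ m₂ = 14.07187
Σ(xᵢ − x̄)⁴ = 1632.2033 ⇒ m₄ = 408.05082
m₂² = 198.01767
g2 = m₄/m₂² − 3 = 2.06068 − 3 ≈ -0.939

-0.939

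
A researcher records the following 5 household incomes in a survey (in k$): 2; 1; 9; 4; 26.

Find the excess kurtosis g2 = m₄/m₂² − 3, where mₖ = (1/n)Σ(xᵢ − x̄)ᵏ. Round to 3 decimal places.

x̄ = 8.4000
Σ(xᵢ − x̄)² = 425.2000 ⇒ m₂ = 85.04000
Σ(xᵢ − x̄)⁴ = 101002.5760 ⇒ m₄ = 20200.51520
m₂² = 7231.80160
g2 = m₄/m₂² − 3 = 2.79329 − 3 ≈ -0.207

-0.207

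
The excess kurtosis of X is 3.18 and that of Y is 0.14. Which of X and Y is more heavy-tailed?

Higher excess kurtosis ⇒ heavier tails relative to the normal distribution.
3.18 vs 0.14: the larger is 3.18, so X has heavier tails.

X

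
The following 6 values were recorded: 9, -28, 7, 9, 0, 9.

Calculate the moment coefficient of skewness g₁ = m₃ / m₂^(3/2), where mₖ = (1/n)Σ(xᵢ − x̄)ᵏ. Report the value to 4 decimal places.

-1.5843

x̄ = (9 - 28 + 7 + 9 + 0 + 9) / 6 = 1.0000
deviations (xᵢ − x̄): 8.0000, -29.0000, 6.0000, 8.0000, -1.0000, 8.0000
Σ(xᵢ − x̄)² = 1070.0000 ⇒ m₂ = 1070.0000/6 = 178.33333
Σ(xᵢ − x̄)³ = -22638.0000 ⇒ m₃ = -22638.0000/6 = -3773.00000
m₂^(3/2) = 178.33333^(1.5) = 2381.49016
g₁ = m₃ / m₂^(3/2) = -3773.00000 / 2381.49016 ≈ -1.5843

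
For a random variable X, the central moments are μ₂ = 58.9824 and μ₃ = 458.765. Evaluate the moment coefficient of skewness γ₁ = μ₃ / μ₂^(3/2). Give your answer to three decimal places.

1.013

σ = √μ₂ = √58.9824 = 7.68000
σ³ = μ₂^(3/2) = 452.98483
γ₁ = μ₃/σ³ = 458.765 / 452.98483 ≈ 1.013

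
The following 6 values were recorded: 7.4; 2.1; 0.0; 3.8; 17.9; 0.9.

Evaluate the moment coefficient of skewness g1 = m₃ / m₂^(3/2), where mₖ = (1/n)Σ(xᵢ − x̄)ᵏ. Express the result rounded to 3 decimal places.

x̄ = (7.4 + 2.1 + 0.0 + 3.8 + 17.9 + 0.9) / 6 = 5.3500
deviations (xᵢ − x̄): 2.0500, -3.2500, -5.3500, -1.5500, 12.5500, -4.4500
Σ(xᵢ − x̄)² = 223.0950 ⇒ m₂ = 223.0950/6 = 37.18250
Σ(xᵢ − x̄)³ = 1705.9680 ⇒ m₃ = 1705.9680/6 = 284.32800
m₂^(3/2) = 37.18250^(1.5) = 226.72942
g1 = m₃ / m₂^(3/2) = 284.32800 / 226.72942 ≈ 1.254

1.254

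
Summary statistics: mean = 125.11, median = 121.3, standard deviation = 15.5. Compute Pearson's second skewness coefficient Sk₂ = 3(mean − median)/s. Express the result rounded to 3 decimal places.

0.737

Sk₂ = 3(125.11 − 121.3) / 15.5 = 3 × 3.8100 / 15.5
    = 11.4300 / 15.5 ≈ 0.737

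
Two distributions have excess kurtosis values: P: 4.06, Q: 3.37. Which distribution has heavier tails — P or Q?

Higher excess kurtosis ⇒ heavier tails relative to the normal distribution.
4.06 vs 3.37: the larger is 4.06, so P has heavier tails.

P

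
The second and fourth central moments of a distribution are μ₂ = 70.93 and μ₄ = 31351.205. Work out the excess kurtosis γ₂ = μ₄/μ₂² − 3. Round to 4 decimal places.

μ₂² = 70.93² = 5031.06490
μ₄/μ₂² = 31351.205 / 5031.06490 = 6.23152
γ₂ = 6.23152 − 3 ≈ 3.2315

3.2315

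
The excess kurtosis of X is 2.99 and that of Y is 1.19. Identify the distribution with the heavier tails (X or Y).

Higher excess kurtosis ⇒ heavier tails relative to the normal distribution.
2.99 vs 1.19: the larger is 2.99, so X has heavier tails.

X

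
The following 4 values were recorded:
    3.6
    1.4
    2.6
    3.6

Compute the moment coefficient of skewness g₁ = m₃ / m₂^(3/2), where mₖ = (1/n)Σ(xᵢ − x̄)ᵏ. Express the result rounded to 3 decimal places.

-0.582

x̄ = (3.6 + 1.4 + 2.6 + 3.6) / 4 = 2.8000
deviations (xᵢ − x̄): 0.8000, -1.4000, -0.2000, 0.8000
Σ(xᵢ − x̄)² = 3.2800 ⇒ m₂ = 3.2800/4 = 0.82000
Σ(xᵢ − x̄)³ = -1.7280 ⇒ m₃ = -1.7280/4 = -0.43200
m₂^(3/2) = 0.82000^(1.5) = 0.74254
g₁ = m₃ / m₂^(3/2) = -0.43200 / 0.74254 ≈ -0.582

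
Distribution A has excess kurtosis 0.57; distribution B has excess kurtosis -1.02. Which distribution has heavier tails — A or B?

Higher excess kurtosis ⇒ heavier tails relative to the normal distribution.
0.57 vs -1.02: the larger is 0.57, so A has heavier tails. (A is leptokurtic — heavier-than-normal tails; the other is platykurtic.)

A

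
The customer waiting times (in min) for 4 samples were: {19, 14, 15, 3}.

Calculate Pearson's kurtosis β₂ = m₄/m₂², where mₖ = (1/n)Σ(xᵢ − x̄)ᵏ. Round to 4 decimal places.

2.1384

x̄ = 12.7500
Σ(xᵢ − x̄)² = 140.7500 ⇒ m₂ = 35.18750
Σ(xᵢ − x̄)⁴ = 10590.8281 ⇒ m₄ = 2647.70703
m₂² = 1238.16016
β₂ = m₄/m₂² = 2647.70703 / 1238.16016 ≈ 2.1384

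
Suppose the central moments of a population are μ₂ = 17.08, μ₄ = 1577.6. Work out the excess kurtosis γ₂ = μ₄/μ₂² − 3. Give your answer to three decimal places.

2.408

μ₂² = 17.08² = 291.72640
μ₄/μ₂² = 1577.6 / 291.72640 = 5.40781
γ₂ = 5.40781 − 3 ≈ 2.408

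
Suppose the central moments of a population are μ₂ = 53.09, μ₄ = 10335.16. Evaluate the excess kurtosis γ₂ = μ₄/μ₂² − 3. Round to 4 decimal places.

μ₂² = 53.09² = 2818.54810
μ₄/μ₂² = 10335.16 / 2818.54810 = 3.66684
γ₂ = 3.66684 − 3 ≈ 0.6668

0.6668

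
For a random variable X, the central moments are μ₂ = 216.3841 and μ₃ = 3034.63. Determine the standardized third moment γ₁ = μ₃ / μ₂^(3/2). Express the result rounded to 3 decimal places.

0.953

σ = √μ₂ = √216.3841 = 14.71000
σ³ = μ₂^(3/2) = 3183.01011
γ₁ = μ₃/σ³ = 3034.63 / 3183.01011 ≈ 0.953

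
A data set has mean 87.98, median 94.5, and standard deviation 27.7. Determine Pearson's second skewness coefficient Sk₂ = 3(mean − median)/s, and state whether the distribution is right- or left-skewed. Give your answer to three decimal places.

Sk₂ = 3(87.98 − 94.5) / 27.7 = 3 × -6.5200 / 27.7
    = -19.5600 / 27.7 ≈ -0.706
Sk₂ < 0 ⇒ mean < median ⇒ left-skewed (negative skew).

-0.706, left-skewed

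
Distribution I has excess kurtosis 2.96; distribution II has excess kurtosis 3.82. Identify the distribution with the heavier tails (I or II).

Higher excess kurtosis ⇒ heavier tails relative to the normal distribution.
2.96 vs 3.82: the larger is 3.82, so II has heavier tails.

II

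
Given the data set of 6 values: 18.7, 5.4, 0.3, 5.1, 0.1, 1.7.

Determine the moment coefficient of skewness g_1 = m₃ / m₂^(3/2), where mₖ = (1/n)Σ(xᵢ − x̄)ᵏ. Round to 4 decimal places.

1.3801

x̄ = (18.7 + 5.4 + 0.3 + 5.1 + 0.1 + 1.7) / 6 = 5.2167
deviations (xᵢ − x̄): 13.4833, 0.1833, -4.9167, -0.1167, -5.1167, -3.5167
Σ(xᵢ − x̄)² = 244.5683 ⇒ m₂ = 244.5683/6 = 40.76139
Σ(xᵢ − x̄)³ = 2154.9786 ⇒ m₃ = 2154.9786/6 = 359.16309
m₂^(3/2) = 40.76139^(1.5) = 260.23965
g_1 = m₃ / m₂^(3/2) = 359.16309 / 260.23965 ≈ 1.3801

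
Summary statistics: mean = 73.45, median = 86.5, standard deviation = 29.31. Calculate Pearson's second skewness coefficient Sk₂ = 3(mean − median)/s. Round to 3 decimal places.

-1.336

Sk₂ = 3(73.45 − 86.5) / 29.31 = 3 × -13.0500 / 29.31
    = -39.1500 / 29.31 ≈ -1.336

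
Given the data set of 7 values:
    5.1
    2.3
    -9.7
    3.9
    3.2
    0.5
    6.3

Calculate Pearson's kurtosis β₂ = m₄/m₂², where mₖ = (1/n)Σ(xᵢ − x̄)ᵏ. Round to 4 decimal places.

4.1087

x̄ = 1.6571
Σ(xᵢ − x̄)² = 171.5571 ⇒ m₂ = 24.50816
Σ(xᵢ − x̄)⁴ = 17275.1526 ⇒ m₄ = 2467.87894
m₂² = 600.65007
β₂ = m₄/m₂² = 2467.87894 / 600.65007 ≈ 4.1087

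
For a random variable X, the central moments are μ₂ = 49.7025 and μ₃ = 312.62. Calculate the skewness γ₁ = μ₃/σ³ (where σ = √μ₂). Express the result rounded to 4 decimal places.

0.8922

σ = √μ₂ = √49.7025 = 7.05000
σ³ = μ₂^(3/2) = 350.40263
γ₁ = μ₃/σ³ = 312.62 / 350.40263 ≈ 0.8922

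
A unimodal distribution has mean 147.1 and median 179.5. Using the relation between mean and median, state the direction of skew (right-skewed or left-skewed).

left-skewed

mean − median = 147.1 − 179.5 = -32.4
mean < median ⇒ the longer tail is on the left ⇒ left-skewed (negatively skewed).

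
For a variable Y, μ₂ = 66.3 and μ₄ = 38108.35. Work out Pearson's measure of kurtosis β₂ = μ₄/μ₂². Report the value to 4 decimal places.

μ₂² = 66.3² = 4395.69000
μ₄/μ₂² = 38108.35 / 4395.69000 = 8.66948
β₂ ≈ 8.6695

8.6695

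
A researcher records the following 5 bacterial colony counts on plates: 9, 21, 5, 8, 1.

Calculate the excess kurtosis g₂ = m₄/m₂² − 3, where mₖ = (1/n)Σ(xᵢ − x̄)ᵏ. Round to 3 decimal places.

x̄ = 8.8000
Σ(xᵢ − x̄)² = 224.8000 ⇒ m₂ = 44.96000
Σ(xᵢ − x̄)⁴ = 26063.7760 ⇒ m₄ = 5212.75520
m₂² = 2021.40160
g₂ = m₄/m₂² − 3 = 2.57878 − 3 ≈ -0.421

-0.421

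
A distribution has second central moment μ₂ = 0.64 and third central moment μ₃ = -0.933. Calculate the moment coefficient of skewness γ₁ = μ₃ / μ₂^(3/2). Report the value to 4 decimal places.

-1.8223

σ = √μ₂ = √0.64 = 0.80000
σ³ = μ₂^(3/2) = 0.51200
γ₁ = μ₃/σ³ = -0.933 / 0.51200 ≈ -1.8223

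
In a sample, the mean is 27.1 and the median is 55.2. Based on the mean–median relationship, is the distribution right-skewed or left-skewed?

left-skewed

mean − median = 27.1 − 55.2 = -28.1
mean < median ⇒ the longer tail is on the left ⇒ left-skewed (negatively skewed).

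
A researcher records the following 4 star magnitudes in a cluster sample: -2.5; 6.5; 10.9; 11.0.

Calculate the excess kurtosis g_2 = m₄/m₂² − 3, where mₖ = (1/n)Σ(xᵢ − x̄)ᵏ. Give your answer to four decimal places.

-0.9951

x̄ = 6.4750
Σ(xᵢ − x̄)² = 120.6075 ⇒ m₂ = 30.15188
Σ(xᵢ − x̄)⁴ = 7291.0553 ⇒ m₄ = 1822.76382
m₂² = 909.13557
g_2 = m₄/m₂² − 3 = 2.00494 − 3 ≈ -0.9951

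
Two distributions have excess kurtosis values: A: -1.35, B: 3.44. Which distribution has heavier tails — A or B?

B

Higher excess kurtosis ⇒ heavier tails relative to the normal distribution.
-1.35 vs 3.44: the larger is 3.44, so B has heavier tails. (B is leptokurtic — heavier-than-normal tails; the other is platykurtic.)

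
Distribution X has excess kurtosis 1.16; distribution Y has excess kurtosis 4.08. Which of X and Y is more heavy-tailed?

Y

Higher excess kurtosis ⇒ heavier tails relative to the normal distribution.
1.16 vs 4.08: the larger is 4.08, so Y has heavier tails.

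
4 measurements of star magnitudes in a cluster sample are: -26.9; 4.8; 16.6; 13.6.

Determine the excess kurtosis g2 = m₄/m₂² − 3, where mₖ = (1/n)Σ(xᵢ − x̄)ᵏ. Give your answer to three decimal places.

x̄ = 2.0250
Σ(xᵢ − x̄)² = 1190.7675 ⇒ m₂ = 297.69188
Σ(xᵢ − x̄)⁴ = 763129.5128 ⇒ m₄ = 190782.37820
m₂² = 88620.45244
g2 = m₄/m₂² − 3 = 2.15280 − 3 ≈ -0.847

-0.847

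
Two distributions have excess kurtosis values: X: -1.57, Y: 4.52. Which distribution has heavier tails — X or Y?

Higher excess kurtosis ⇒ heavier tails relative to the normal distribution.
-1.57 vs 4.52: the larger is 4.52, so Y has heavier tails. (Y is leptokurtic — heavier-than-normal tails; the other is platykurtic.)

Y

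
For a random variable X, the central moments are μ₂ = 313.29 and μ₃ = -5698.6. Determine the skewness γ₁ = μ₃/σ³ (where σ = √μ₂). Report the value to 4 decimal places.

-1.0277

σ = √μ₂ = √313.29 = 17.70000
σ³ = μ₂^(3/2) = 5545.23300
γ₁ = μ₃/σ³ = -5698.6 / 5545.23300 ≈ -1.0277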